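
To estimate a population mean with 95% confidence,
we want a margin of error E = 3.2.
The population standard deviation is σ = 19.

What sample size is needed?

Answer: n = 136

Derivation:
z_0.025 = 1.960
n = (z×σ/E)² = (1.960×19/3.2)²
n = 135.4314
Round up: n = 136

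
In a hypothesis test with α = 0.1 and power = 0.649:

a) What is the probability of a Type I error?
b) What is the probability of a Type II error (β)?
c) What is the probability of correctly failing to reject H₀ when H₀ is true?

Answer: a) 0.1, b) 0.351, c) 0.9

Derivation:
a) Type I error probability = α = 0.1
b) Power = P(reject H₀ | H₁ true) = 1 - β = 0.649, so Type II error probability = β = 1 - Power = 0.351
c) P(fail to reject H₀ | H₀ true) = 1 - α = 0.9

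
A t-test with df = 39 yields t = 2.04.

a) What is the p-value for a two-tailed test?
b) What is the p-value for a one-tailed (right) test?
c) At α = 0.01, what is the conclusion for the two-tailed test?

Using t-distribution with df = 39:
a) Two-tailed: p = 2×P(T > 2.04) = 0.0482
b) One-tailed: p = P(T > 2.04) = 0.0241
c) 0.0482 ≥ 0.01, fail to reject H₀

Answer: a) 0.0482, b) 0.0241, c) fail to reject H₀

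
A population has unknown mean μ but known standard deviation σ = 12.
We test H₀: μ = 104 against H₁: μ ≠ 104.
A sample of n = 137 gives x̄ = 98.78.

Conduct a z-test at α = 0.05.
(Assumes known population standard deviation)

Standard error: SE = σ/√n = 12/√137 = 1.0252
z-statistic: z = (x̄ - μ₀)/SE = (98.78 - 104)/1.0252 = -5.0917
Critical value: ±1.960
p-value < 0.0001
Decision: reject H₀

Answer: z = -5.0917, reject H₀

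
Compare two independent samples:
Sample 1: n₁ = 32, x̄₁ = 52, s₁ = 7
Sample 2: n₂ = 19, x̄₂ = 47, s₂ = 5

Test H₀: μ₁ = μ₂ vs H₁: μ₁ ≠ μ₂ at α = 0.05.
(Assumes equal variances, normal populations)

Answer: t = 2.7233, reject H₀

Derivation:
Pooled variance: s²_p = [31×7² + 18×5²]/(49) = 40.1837
s_p = 6.3391
SE = s_p×√(1/n₁ + 1/n₂) = 6.3391×√(1/32 + 1/19) = 1.8360
t = (x̄₁ - x̄₂)/SE = (52 - 47)/1.8360 = 2.7233
df = 49, t-critical = ±2.010
Decision: reject H₀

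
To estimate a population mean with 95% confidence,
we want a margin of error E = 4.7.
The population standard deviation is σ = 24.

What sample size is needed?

z_0.025 = 1.960
n = (z×σ/E)² = (1.960×24/4.7)²
n = 100.1703
Round up: n = 101

Answer: n = 101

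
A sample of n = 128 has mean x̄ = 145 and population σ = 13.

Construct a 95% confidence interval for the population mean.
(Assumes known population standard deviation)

Answer: (142.7480, 147.2520)

Derivation:
Confidence level: 95%, α = 0.05
z_0.025 = 1.960
SE = σ/√n = 13/√128 = 1.1490
Margin of error = 1.960 × 1.1490 = 2.2520
CI: x̄ ± margin = 145 ± 2.2520
CI: (142.7480, 147.2520)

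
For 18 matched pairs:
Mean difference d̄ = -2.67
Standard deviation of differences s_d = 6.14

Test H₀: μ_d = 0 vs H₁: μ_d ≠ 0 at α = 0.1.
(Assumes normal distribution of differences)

df = n - 1 = 17
SE = s_d/√n = 6.14/√18 = 1.4472
t = d̄/SE = -2.67/1.4472 = -1.8449
Critical value: t_{0.05,17} = ±1.740
p-value ≈ 0.0825
Decision: reject H₀

Answer: t = -1.8449, reject H₀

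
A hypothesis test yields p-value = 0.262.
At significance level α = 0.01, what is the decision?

Compare p-value to α:
0.262 ≥ 0.01
Decision: fail to reject H₀

Answer: fail to reject H₀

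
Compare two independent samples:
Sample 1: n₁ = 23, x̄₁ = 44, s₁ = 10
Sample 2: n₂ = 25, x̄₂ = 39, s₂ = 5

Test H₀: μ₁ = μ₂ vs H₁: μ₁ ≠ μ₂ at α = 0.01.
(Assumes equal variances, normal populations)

Pooled variance: s²_p = [22×10² + 24×5²]/(46) = 60.8696
s_p = 7.8019
SE = s_p×√(1/n₁ + 1/n₂) = 7.8019×√(1/23 + 1/25) = 2.2542
t = (x̄₁ - x̄₂)/SE = (44 - 39)/2.2542 = 2.2181
df = 46, t-critical = ±2.687
Decision: fail to reject H₀

Answer: t = 2.2181, fail to reject H₀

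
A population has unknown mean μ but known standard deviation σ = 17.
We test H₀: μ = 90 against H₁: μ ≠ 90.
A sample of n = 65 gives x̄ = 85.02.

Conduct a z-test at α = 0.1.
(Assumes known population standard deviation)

Standard error: SE = σ/√n = 17/√65 = 2.1086
z-statistic: z = (x̄ - μ₀)/SE = (85.02 - 90)/2.1086 = -2.3618
Critical value: ±1.645
p-value = 0.0182
Decision: reject H₀

Answer: z = -2.3618, reject H₀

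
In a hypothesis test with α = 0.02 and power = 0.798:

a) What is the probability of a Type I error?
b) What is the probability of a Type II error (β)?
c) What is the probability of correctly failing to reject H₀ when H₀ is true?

a) Type I error probability = α = 0.02
b) Power = P(reject H₀ | H₁ true) = 1 - β = 0.798, so Type II error probability = β = 1 - Power = 0.202
c) P(fail to reject H₀ | H₀ true) = 1 - α = 0.98

Answer: a) 0.02, b) 0.202, c) 0.98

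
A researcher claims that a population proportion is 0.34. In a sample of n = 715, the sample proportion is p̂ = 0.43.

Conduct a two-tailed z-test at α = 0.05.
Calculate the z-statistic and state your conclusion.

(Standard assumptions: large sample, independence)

H₀: p = 0.34, H₁: p ≠ 0.34
Standard error: SE = √(p₀(1-p₀)/n) = √(0.34×0.66/715) = 0.017716
z-statistic: z = (p̂ - p₀)/SE = (0.43 - 0.34)/0.017716 = 5.0802
Critical value: z_0.025 = ±1.960
p-value < 0.0001
Decision: reject H₀ at α = 0.05

Answer: z = 5.0802, reject H₀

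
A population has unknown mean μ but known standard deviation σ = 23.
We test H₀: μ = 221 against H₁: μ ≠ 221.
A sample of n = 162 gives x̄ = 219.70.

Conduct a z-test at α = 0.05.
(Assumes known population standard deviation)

Answer: z = -0.7194, fail to reject H₀

Derivation:
Standard error: SE = σ/√n = 23/√162 = 1.8071
z-statistic: z = (x̄ - μ₀)/SE = (219.70 - 221)/1.8071 = -0.7194
Critical value: ±1.960
p-value = 0.4719
Decision: fail to reject H₀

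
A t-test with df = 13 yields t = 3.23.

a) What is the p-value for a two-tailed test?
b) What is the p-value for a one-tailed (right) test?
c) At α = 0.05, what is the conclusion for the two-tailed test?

Using t-distribution with df = 13:
a) Two-tailed: p = 2×P(T > 3.23) = 0.0066
b) One-tailed: p = P(T > 3.23) = 0.0033
c) 0.0066 < 0.05, reject H₀

Answer: a) 0.0066, b) 0.0033, c) reject H₀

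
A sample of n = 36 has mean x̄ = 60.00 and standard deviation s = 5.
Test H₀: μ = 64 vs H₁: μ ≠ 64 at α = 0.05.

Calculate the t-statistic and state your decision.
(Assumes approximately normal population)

Answer: t = -4.8002, reject H₀

Derivation:
df = n - 1 = 35
SE = s/√n = 5/√36 = 0.8333
t = (x̄ - μ₀)/SE = (60.00 - 64)/0.8333 = -4.8002
Critical value: t_{0.025,35} = ±2.030
p-value < 0.0001
Decision: reject H₀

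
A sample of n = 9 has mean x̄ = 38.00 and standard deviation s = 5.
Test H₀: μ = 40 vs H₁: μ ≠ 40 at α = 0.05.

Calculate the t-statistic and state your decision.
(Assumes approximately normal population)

Answer: t = -1.2000, fail to reject H₀

Derivation:
df = n - 1 = 8
SE = s/√n = 5/√9 = 1.6667
t = (x̄ - μ₀)/SE = (38.00 - 40)/1.6667 = -1.2000
Critical value: t_{0.025,8} = ±2.306
p-value ≈ 0.2645
Decision: fail to reject H₀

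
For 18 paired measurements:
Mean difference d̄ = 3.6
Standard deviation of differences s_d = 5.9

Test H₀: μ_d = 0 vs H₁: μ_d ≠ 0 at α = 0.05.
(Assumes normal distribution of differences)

df = n - 1 = 17
SE = s_d/√n = 5.9/√18 = 1.3906
t = d̄/SE = 3.6/1.3906 = 2.5888
Critical value: t_{0.025,17} = ±2.110
p-value ≈ 0.0191
Decision: reject H₀

Answer: t = 2.5888, reject H₀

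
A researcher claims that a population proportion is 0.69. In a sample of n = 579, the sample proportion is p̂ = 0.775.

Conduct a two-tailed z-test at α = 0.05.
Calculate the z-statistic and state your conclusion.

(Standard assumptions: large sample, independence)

H₀: p = 0.69, H₁: p ≠ 0.69
Standard error: SE = √(p₀(1-p₀)/n) = √(0.69×0.31/579) = 0.019221
z-statistic: z = (p̂ - p₀)/SE = (0.775 - 0.69)/0.019221 = 4.4222
Critical value: z_0.025 = ±1.960
p-value < 0.0001
Decision: reject H₀ at α = 0.05

Answer: z = 4.4222, reject H₀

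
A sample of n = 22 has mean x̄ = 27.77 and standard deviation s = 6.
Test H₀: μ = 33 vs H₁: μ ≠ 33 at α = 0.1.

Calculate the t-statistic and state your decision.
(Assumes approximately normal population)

Answer: t = -4.0885, reject H₀

Derivation:
df = n - 1 = 21
SE = s/√n = 6/√22 = 1.2792
t = (x̄ - μ₀)/SE = (27.77 - 33)/1.2792 = -4.0885
Critical value: t_{0.05,21} = ±1.721
p-value ≈ 0.0005
Decision: reject H₀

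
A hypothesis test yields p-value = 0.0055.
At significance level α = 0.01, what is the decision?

Answer: reject H₀

Derivation:
Compare p-value to α:
0.0055 < 0.01
Decision: reject H₀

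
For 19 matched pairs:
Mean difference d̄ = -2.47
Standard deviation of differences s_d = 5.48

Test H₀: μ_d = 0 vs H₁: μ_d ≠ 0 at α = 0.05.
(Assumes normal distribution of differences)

Answer: t = -1.9647, fail to reject H₀

Derivation:
df = n - 1 = 18
SE = s_d/√n = 5.48/√19 = 1.2572
t = d̄/SE = -2.47/1.2572 = -1.9647
Critical value: t_{0.025,18} = ±2.101
p-value ≈ 0.0651
Decision: fail to reject H₀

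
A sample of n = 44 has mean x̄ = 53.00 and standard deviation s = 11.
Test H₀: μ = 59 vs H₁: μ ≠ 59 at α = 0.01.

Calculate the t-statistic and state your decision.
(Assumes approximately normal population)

df = n - 1 = 43
SE = s/√n = 11/√44 = 1.6583
t = (x̄ - μ₀)/SE = (53.00 - 59)/1.6583 = -3.6182
Critical value: t_{0.005,43} = ±2.695
p-value ≈ 0.0008
Decision: reject H₀

Answer: t = -3.6182, reject H₀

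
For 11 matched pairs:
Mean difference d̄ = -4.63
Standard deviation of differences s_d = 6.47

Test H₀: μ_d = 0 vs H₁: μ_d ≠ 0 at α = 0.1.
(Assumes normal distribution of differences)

df = n - 1 = 10
SE = s_d/√n = 6.47/√11 = 1.9508
t = d̄/SE = -4.63/1.9508 = -2.3734
Critical value: t_{0.05,10} = ±1.812
p-value ≈ 0.0390
Decision: reject H₀

Answer: t = -2.3734, reject H₀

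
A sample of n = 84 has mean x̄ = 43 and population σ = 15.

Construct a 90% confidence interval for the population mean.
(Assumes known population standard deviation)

Answer: (40.3078, 45.6922)

Derivation:
Confidence level: 90%, α = 0.1
z_0.05 = 1.645
SE = σ/√n = 15/√84 = 1.6366
Margin of error = 1.645 × 1.6366 = 2.6922
CI: x̄ ± margin = 43 ± 2.6922
CI: (40.3078, 45.6922)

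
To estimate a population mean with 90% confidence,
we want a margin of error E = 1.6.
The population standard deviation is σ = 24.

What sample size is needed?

Answer: n = 609

Derivation:
z_0.05 = 1.645
n = (z×σ/E)² = (1.645×24/1.6)²
n = 608.8556
Round up: n = 609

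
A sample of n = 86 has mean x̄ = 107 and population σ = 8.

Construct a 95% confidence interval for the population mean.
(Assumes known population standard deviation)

Answer: (105.3091, 108.6909)

Derivation:
Confidence level: 95%, α = 0.05
z_0.025 = 1.960
SE = σ/√n = 8/√86 = 0.8627
Margin of error = 1.960 × 0.8627 = 1.6909
CI: x̄ ± margin = 107 ± 1.6909
CI: (105.3091, 108.6909)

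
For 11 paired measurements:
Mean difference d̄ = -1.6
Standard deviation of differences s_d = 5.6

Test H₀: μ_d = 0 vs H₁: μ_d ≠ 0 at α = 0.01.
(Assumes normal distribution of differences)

df = n - 1 = 10
SE = s_d/√n = 5.6/√11 = 1.6885
t = d̄/SE = -1.6/1.6885 = -0.9476
Critical value: t_{0.005,10} = ±3.169
p-value ≈ 0.3657
Decision: fail to reject H₀

Answer: t = -0.9476, fail to reject H₀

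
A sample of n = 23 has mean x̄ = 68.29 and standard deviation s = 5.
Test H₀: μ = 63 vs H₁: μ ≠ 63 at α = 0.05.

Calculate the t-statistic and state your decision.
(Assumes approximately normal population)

df = n - 1 = 22
SE = s/√n = 5/√23 = 1.0426
t = (x̄ - μ₀)/SE = (68.29 - 63)/1.0426 = 5.0739
Critical value: t_{0.025,22} = ±2.074
p-value < 0.0001
Decision: reject H₀

Answer: t = 5.0739, reject H₀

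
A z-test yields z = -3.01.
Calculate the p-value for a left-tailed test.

For z = -3.01:
p = P(Z < -3.01) = Φ(-3.01) = 0.0013

Answer: p-value ≈ 0.0013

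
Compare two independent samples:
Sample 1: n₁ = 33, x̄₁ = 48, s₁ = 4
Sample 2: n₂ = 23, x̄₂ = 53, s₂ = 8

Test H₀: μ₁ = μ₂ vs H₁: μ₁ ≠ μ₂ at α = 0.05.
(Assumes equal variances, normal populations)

Answer: t = -3.0870, reject H₀

Derivation:
Pooled variance: s²_p = [32×4² + 22×8²]/(54) = 35.5556
s_p = 5.9629
SE = s_p×√(1/n₁ + 1/n₂) = 5.9629×√(1/33 + 1/23) = 1.6197
t = (x̄₁ - x̄₂)/SE = (48 - 53)/1.6197 = -3.0870
df = 54, t-critical = ±2.005
Decision: reject H₀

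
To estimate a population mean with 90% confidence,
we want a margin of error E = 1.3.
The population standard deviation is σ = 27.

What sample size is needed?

Answer: n = 1168

Derivation:
z_0.05 = 1.645
n = (z×σ/E)² = (1.645×27/1.3)²
n = 1167.2735
Round up: n = 1168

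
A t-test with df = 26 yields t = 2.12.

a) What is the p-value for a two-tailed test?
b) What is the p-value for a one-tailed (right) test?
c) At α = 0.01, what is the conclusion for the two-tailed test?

Answer: a) 0.0437, b) 0.0219, c) fail to reject H₀

Derivation:
Using t-distribution with df = 26:
a) Two-tailed: p = 2×P(T > 2.12) = 0.0437
b) One-tailed: p = P(T > 2.12) = 0.0219
c) 0.0437 ≥ 0.01, fail to reject H₀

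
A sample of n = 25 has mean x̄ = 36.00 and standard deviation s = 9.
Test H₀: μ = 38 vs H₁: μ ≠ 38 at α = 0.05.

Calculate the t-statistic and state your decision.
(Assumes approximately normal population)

df = n - 1 = 24
SE = s/√n = 9/√25 = 1.8000
t = (x̄ - μ₀)/SE = (36.00 - 38)/1.8000 = -1.1111
Critical value: t_{0.025,24} = ±2.064
p-value ≈ 0.2775
Decision: fail to reject H₀

Answer: t = -1.1111, fail to reject H₀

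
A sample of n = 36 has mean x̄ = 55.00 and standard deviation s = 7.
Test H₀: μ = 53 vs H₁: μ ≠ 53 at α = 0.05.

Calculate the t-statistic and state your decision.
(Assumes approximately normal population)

df = n - 1 = 35
SE = s/√n = 7/√36 = 1.1667
t = (x̄ - μ₀)/SE = (55.00 - 53)/1.1667 = 1.7142
Critical value: t_{0.025,35} = ±2.030
p-value ≈ 0.0953
Decision: fail to reject H₀

Answer: t = 1.7142, fail to reject H₀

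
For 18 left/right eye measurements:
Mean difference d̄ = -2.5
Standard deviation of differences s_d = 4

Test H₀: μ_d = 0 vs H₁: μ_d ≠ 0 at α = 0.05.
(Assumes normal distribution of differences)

df = n - 1 = 17
SE = s_d/√n = 4/√18 = 0.9428
t = d̄/SE = -2.5/0.9428 = -2.6517
Critical value: t_{0.025,17} = ±2.110
p-value ≈ 0.0168
Decision: reject H₀

Answer: t = -2.6517, reject H₀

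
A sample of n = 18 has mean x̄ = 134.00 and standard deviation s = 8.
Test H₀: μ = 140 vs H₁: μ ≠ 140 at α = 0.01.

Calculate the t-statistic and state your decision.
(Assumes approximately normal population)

df = n - 1 = 17
SE = s/√n = 8/√18 = 1.8856
t = (x̄ - μ₀)/SE = (134.00 - 140)/1.8856 = -3.1820
Critical value: t_{0.005,17} = ±2.898
p-value ≈ 0.0055
Decision: reject H₀

Answer: t = -3.1820, reject H₀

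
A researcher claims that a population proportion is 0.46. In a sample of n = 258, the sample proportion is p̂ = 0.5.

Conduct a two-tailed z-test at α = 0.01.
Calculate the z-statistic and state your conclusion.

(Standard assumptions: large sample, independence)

Answer: z = 1.2891, fail to reject H₀

Derivation:
H₀: p = 0.46, H₁: p ≠ 0.46
Standard error: SE = √(p₀(1-p₀)/n) = √(0.46×0.54/258) = 0.031029
z-statistic: z = (p̂ - p₀)/SE = (0.5 - 0.46)/0.031029 = 1.2891
Critical value: z_0.005 = ±2.576
p-value = 0.1974
Decision: fail to reject H₀ at α = 0.01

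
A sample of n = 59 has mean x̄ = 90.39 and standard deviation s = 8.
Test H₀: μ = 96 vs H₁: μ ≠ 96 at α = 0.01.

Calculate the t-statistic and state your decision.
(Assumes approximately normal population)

df = n - 1 = 58
SE = s/√n = 8/√59 = 1.0415
t = (x̄ - μ₀)/SE = (90.39 - 96)/1.0415 = -5.3865
Critical value: t_{0.005,58} = ±2.663
p-value < 0.0001
Decision: reject H₀

Answer: t = -5.3865, reject H₀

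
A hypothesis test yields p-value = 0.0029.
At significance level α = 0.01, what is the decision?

Compare p-value to α:
0.0029 < 0.01
Decision: reject H₀

Answer: reject H₀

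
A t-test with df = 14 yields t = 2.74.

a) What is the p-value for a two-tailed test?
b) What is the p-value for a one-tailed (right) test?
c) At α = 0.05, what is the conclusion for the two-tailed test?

Using t-distribution with df = 14:
a) Two-tailed: p = 2×P(T > 2.74) = 0.0160
b) One-tailed: p = P(T > 2.74) = 0.0080
c) 0.0160 < 0.05, reject H₀

Answer: a) 0.0160, b) 0.0080, c) reject H₀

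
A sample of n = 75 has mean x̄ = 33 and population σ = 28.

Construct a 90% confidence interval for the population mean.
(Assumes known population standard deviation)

Confidence level: 90%, α = 0.1
z_0.05 = 1.645
SE = σ/√n = 28/√75 = 3.2332
Margin of error = 1.645 × 3.2332 = 5.3186
CI: x̄ ± margin = 33 ± 5.3186
CI: (27.6814, 38.3186)

Answer: (27.6814, 38.3186)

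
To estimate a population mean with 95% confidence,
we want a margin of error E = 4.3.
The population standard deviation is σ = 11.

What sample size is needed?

z_0.025 = 1.960
n = (z×σ/E)² = (1.960×11/4.3)²
n = 25.1397
Round up: n = 26

Answer: n = 26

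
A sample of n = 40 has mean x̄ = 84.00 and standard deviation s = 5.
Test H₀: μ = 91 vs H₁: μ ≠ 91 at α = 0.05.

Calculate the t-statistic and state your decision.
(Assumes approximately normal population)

df = n - 1 = 39
SE = s/√n = 5/√40 = 0.7906
t = (x̄ - μ₀)/SE = (84.00 - 91)/0.7906 = -8.8540
Critical value: t_{0.025,39} = ±2.023
p-value < 0.0001
Decision: reject H₀

Answer: t = -8.8540, reject H₀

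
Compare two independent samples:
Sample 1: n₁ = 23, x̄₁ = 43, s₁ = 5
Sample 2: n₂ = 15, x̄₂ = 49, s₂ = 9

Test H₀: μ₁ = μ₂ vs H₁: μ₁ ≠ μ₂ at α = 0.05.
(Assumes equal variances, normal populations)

Answer: t = -2.6433, reject H₀

Derivation:
Pooled variance: s²_p = [22×5² + 14×9²]/(36) = 46.7778
s_p = 6.8394
SE = s_p×√(1/n₁ + 1/n₂) = 6.8394×√(1/23 + 1/15) = 2.2699
t = (x̄₁ - x̄₂)/SE = (43 - 49)/2.2699 = -2.6433
df = 36, t-critical = ±2.028
Decision: reject H₀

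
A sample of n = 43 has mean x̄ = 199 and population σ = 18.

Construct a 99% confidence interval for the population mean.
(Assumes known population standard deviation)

Answer: (191.9289, 206.0711)

Derivation:
Confidence level: 99%, α = 0.01
z_0.005 = 2.576
SE = σ/√n = 18/√43 = 2.7450
Margin of error = 2.576 × 2.7450 = 7.0711
CI: x̄ ± margin = 199 ± 7.0711
CI: (191.9289, 206.0711)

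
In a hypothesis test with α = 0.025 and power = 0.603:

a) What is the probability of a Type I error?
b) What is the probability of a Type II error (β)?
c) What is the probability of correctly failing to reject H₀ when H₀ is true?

Answer: a) 0.025, b) 0.397, c) 0.975

Derivation:
a) Type I error probability = α = 0.025
b) Power = P(reject H₀ | H₁ true) = 1 - β = 0.603, so Type II error probability = β = 1 - Power = 0.397
c) P(fail to reject H₀ | H₀ true) = 1 - α = 0.975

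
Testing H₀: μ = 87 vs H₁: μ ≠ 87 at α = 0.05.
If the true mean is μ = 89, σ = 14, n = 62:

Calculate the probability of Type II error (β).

SE = σ/√n = 14/√62 = 1.7780
Critical values: μ₀ ± z_0.025×SE = 87 ± 1.960×1.7780
Acceptance region: (83.5151, 90.4849)
Under H₁ (μ = 89): z_high = (90.4849 - 89)/1.7780 = 0.8352, z_low = (83.5151 - 89)/1.7780 = -3.0849
β = P(not reject | H₁) = Φ(0.8352) - Φ(-3.0849) ≈ 0.7972

Answer: β ≈ 0.7972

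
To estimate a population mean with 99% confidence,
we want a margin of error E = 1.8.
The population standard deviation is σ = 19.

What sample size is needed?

z_0.005 = 2.576
n = (z×σ/E)² = (2.576×19/1.8)²
n = 739.3565
Round up: n = 740

Answer: n = 740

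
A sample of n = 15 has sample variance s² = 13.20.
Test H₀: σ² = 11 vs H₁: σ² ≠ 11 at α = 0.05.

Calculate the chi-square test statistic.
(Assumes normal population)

df = n - 1 = 14
χ² = (n-1)s²/σ₀² = 14×13.20/11 = 16.8000
Critical values: χ²_{0.975,14} = 5.629, χ²_{0.025,14} = 26.119
Rejection region: χ² < 5.629 or χ² > 26.119
Decision: fail to reject H₀

Answer: χ² = 16.8000, fail to reject H₀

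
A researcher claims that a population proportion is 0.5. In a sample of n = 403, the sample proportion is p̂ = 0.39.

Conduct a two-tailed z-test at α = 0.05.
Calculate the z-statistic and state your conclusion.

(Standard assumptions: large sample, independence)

H₀: p = 0.5, H₁: p ≠ 0.5
Standard error: SE = √(p₀(1-p₀)/n) = √(0.5×0.5/403) = 0.024907
z-statistic: z = (p̂ - p₀)/SE = (0.39 - 0.5)/0.024907 = -4.4164
Critical value: z_0.025 = ±1.960
p-value < 0.0001
Decision: reject H₀ at α = 0.05

Answer: z = -4.4164, reject H₀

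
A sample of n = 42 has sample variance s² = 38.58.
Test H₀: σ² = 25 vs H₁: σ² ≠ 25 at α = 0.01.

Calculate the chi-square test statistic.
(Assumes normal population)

df = n - 1 = 41
χ² = (n-1)s²/σ₀² = 41×38.58/25 = 63.2712
Critical values: χ²_{0.995,41} = 21.421, χ²_{0.005,41} = 68.053
Rejection region: χ² < 21.421 or χ² > 68.053
Decision: fail to reject H₀

Answer: χ² = 63.2712, fail to reject H₀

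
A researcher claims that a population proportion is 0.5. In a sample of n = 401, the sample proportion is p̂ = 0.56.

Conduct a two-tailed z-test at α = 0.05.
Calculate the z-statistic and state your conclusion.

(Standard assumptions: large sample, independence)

Answer: z = 2.4030, reject H₀

Derivation:
H₀: p = 0.5, H₁: p ≠ 0.5
Standard error: SE = √(p₀(1-p₀)/n) = √(0.5×0.5/401) = 0.024969
z-statistic: z = (p̂ - p₀)/SE = (0.56 - 0.5)/0.024969 = 2.4030
Critical value: z_0.025 = ±1.960
p-value = 0.0163
Decision: reject H₀ at α = 0.05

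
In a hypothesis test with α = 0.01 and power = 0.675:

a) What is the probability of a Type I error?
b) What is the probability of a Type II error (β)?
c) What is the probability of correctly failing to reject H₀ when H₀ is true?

a) Type I error probability = α = 0.01
b) Power = P(reject H₀ | H₁ true) = 1 - β = 0.675, so Type II error probability = β = 1 - Power = 0.325
c) P(fail to reject H₀ | H₀ true) = 1 - α = 0.99

Answer: a) 0.01, b) 0.325, c) 0.99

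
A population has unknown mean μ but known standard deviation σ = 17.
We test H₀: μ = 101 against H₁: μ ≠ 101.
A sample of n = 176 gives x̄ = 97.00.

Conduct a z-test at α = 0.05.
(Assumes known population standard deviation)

Standard error: SE = σ/√n = 17/√176 = 1.2814
z-statistic: z = (x̄ - μ₀)/SE = (97.00 - 101)/1.2814 = -3.1216
Critical value: ±1.960
p-value = 0.0018
Decision: reject H₀

Answer: z = -3.1216, reject H₀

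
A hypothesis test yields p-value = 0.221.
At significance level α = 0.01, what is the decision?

Answer: fail to reject H₀

Derivation:
Compare p-value to α:
0.221 ≥ 0.01
Decision: fail to reject H₀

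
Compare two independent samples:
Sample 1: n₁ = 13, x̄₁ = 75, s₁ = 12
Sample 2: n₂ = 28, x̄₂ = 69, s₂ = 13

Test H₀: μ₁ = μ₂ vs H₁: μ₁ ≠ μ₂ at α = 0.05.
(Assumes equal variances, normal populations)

Answer: t = 1.4076, fail to reject H₀

Derivation:
Pooled variance: s²_p = [12×12² + 27×13²]/(39) = 161.3077
s_p = 12.7007
SE = s_p×√(1/n₁ + 1/n₂) = 12.7007×√(1/13 + 1/28) = 4.2625
t = (x̄₁ - x̄₂)/SE = (75 - 69)/4.2625 = 1.4076
df = 39, t-critical = ±2.023
Decision: fail to reject H₀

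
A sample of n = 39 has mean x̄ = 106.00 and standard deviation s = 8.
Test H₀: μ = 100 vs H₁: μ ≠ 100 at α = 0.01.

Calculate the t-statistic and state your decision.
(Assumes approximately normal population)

df = n - 1 = 38
SE = s/√n = 8/√39 = 1.2810
t = (x̄ - μ₀)/SE = (106.00 - 100)/1.2810 = 4.6838
Critical value: t_{0.005,38} = ±2.712
p-value < 0.0001
Decision: reject H₀

Answer: t = 4.6838, reject H₀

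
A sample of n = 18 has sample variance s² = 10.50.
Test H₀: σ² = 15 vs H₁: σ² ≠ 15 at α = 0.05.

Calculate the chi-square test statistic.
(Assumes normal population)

df = n - 1 = 17
χ² = (n-1)s²/σ₀² = 17×10.50/15 = 11.9000
Critical values: χ²_{0.975,17} = 7.564, χ²_{0.025,17} = 30.191
Rejection region: χ² < 7.564 or χ² > 30.191
Decision: fail to reject H₀

Answer: χ² = 11.9000, fail to reject H₀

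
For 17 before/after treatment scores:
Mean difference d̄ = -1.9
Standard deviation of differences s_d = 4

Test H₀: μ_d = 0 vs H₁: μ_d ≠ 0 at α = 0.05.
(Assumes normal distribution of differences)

Answer: t = -1.9586, fail to reject H₀

Derivation:
df = n - 1 = 16
SE = s_d/√n = 4/√17 = 0.9701
t = d̄/SE = -1.9/0.9701 = -1.9586
Critical value: t_{0.025,16} = ±2.120
p-value ≈ 0.0678
Decision: fail to reject H₀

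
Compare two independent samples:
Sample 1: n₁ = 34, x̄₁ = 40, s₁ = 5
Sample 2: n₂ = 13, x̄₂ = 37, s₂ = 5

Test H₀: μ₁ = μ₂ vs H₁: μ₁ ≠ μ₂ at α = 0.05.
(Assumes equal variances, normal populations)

Pooled variance: s²_p = [33×5² + 12×5²]/(45) = 25.0000
s_p = 5.0000
SE = s_p×√(1/n₁ + 1/n₂) = 5.0000×√(1/34 + 1/13) = 1.6305
t = (x̄₁ - x̄₂)/SE = (40 - 37)/1.6305 = 1.8399
df = 45, t-critical = ±2.014
Decision: fail to reject H₀

Answer: t = 1.8399, fail to reject H₀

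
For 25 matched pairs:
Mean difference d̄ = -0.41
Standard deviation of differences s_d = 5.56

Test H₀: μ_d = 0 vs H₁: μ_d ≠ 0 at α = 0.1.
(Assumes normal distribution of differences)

df = n - 1 = 24
SE = s_d/√n = 5.56/√25 = 1.1120
t = d̄/SE = -0.41/1.1120 = -0.3687
Critical value: t_{0.05,24} = ±1.711
p-value ≈ 0.7156
Decision: fail to reject H₀

Answer: t = -0.3687, fail to reject H₀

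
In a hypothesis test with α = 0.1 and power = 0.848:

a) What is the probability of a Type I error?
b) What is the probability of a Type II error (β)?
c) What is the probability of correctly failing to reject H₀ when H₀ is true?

Answer: a) 0.1, b) 0.152, c) 0.9

Derivation:
a) Type I error probability = α = 0.1
b) Power = P(reject H₀ | H₁ true) = 1 - β = 0.848, so Type II error probability = β = 1 - Power = 0.152
c) P(fail to reject H₀ | H₀ true) = 1 - α = 0.9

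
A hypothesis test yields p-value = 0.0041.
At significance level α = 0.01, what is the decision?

Compare p-value to α:
0.0041 < 0.01
Decision: reject H₀

Answer: reject H₀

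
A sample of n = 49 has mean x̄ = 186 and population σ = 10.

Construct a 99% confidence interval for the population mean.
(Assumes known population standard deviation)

Answer: (182.3199, 189.6801)

Derivation:
Confidence level: 99%, α = 0.01
z_0.005 = 2.576
SE = σ/√n = 10/√49 = 1.4286
Margin of error = 2.576 × 1.4286 = 3.6801
CI: x̄ ± margin = 186 ± 3.6801
CI: (182.3199, 189.6801)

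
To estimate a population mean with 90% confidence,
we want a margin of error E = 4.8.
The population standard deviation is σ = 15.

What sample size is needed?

Answer: n = 27

Derivation:
z_0.05 = 1.645
n = (z×σ/E)² = (1.645×15/4.8)²
n = 26.4260
Round up: n = 27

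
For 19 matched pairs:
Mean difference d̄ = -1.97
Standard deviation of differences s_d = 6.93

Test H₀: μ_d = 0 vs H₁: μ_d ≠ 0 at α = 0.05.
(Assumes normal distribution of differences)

Answer: t = -1.2391, fail to reject H₀

Derivation:
df = n - 1 = 18
SE = s_d/√n = 6.93/√19 = 1.5899
t = d̄/SE = -1.97/1.5899 = -1.2391
Critical value: t_{0.025,18} = ±2.101
p-value ≈ 0.2312
Decision: fail to reject H₀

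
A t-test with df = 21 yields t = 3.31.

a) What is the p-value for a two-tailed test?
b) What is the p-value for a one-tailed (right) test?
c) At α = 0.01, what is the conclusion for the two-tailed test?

Using t-distribution with df = 21:
a) Two-tailed: p = 2×P(T > 3.31) = 0.0033
b) One-tailed: p = P(T > 3.31) = 0.0017
c) 0.0033 < 0.01, reject H₀

Answer: a) 0.0033, b) 0.0017, c) reject H₀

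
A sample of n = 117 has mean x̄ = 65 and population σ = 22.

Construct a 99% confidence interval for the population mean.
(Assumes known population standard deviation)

Confidence level: 99%, α = 0.01
z_0.005 = 2.576
SE = σ/√n = 22/√117 = 2.0339
Margin of error = 2.576 × 2.0339 = 5.2393
CI: x̄ ± margin = 65 ± 5.2393
CI: (59.7607, 70.2393)

Answer: (59.7607, 70.2393)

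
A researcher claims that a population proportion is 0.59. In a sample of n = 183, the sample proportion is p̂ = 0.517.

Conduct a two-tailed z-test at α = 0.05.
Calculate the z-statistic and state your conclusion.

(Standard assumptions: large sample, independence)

H₀: p = 0.59, H₁: p ≠ 0.59
Standard error: SE = √(p₀(1-p₀)/n) = √(0.59×0.41/183) = 0.036357
z-statistic: z = (p̂ - p₀)/SE = (0.517 - 0.59)/0.036357 = -2.0079
Critical value: z_0.025 = ±1.960
p-value = 0.0447
Decision: reject H₀ at α = 0.05

Answer: z = -2.0079, reject H₀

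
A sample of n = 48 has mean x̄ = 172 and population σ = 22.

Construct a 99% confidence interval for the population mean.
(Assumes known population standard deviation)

Confidence level: 99%, α = 0.01
z_0.005 = 2.576
SE = σ/√n = 22/√48 = 3.1754
Margin of error = 2.576 × 3.1754 = 8.1798
CI: x̄ ± margin = 172 ± 8.1798
CI: (163.8202, 180.1798)

Answer: (163.8202, 180.1798)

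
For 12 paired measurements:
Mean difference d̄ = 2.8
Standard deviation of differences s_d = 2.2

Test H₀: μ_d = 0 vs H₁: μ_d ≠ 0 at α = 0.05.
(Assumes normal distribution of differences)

df = n - 1 = 11
SE = s_d/√n = 2.2/√12 = 0.6351
t = d̄/SE = 2.8/0.6351 = 4.4088
Critical value: t_{0.025,11} = ±2.201
p-value ≈ 0.0010
Decision: reject H₀

Answer: t = 4.4088, reject H₀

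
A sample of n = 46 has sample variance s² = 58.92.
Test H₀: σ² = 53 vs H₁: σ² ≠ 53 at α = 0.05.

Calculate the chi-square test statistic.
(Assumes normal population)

df = n - 1 = 45
χ² = (n-1)s²/σ₀² = 45×58.92/53 = 50.0264
Critical values: χ²_{0.975,45} = 28.366, χ²_{0.025,45} = 65.410
Rejection region: χ² < 28.366 or χ² > 65.410
Decision: fail to reject H₀

Answer: χ² = 50.0264, fail to reject H₀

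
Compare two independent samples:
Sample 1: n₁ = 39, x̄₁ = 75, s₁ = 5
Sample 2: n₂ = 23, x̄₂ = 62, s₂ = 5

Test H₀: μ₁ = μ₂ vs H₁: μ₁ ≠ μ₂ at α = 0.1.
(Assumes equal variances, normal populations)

Pooled variance: s²_p = [38×5² + 22×5²]/(60) = 25.0000
s_p = 5.0000
SE = s_p×√(1/n₁ + 1/n₂) = 5.0000×√(1/39 + 1/23) = 1.3145
t = (x̄₁ - x̄₂)/SE = (75 - 62)/1.3145 = 9.8897
df = 60, t-critical = ±1.671
Decision: reject H₀

Answer: t = 9.8897, reject H₀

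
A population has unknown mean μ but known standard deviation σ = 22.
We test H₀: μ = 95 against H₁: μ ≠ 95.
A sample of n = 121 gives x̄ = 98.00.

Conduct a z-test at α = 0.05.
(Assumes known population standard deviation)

Standard error: SE = σ/√n = 22/√121 = 2.0000
z-statistic: z = (x̄ - μ₀)/SE = (98.00 - 95)/2.0000 = 1.5000
Critical value: ±1.960
p-value = 0.1336
Decision: fail to reject H₀

Answer: z = 1.5000, fail to reject H₀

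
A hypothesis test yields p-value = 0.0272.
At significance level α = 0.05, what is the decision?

Answer: reject H₀

Derivation:
Compare p-value to α:
0.0272 < 0.05
Decision: reject H₀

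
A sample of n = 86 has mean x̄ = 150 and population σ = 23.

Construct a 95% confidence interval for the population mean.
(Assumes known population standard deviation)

Confidence level: 95%, α = 0.05
z_0.025 = 1.960
SE = σ/√n = 23/√86 = 2.4802
Margin of error = 1.960 × 2.4802 = 4.8612
CI: x̄ ± margin = 150 ± 4.8612
CI: (145.1388, 154.8612)

Answer: (145.1388, 154.8612)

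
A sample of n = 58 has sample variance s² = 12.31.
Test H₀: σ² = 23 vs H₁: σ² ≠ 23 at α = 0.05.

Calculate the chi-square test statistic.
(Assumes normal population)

df = n - 1 = 57
χ² = (n-1)s²/σ₀² = 57×12.31/23 = 30.5074
Critical values: χ²_{0.975,57} = 38.027, χ²_{0.025,57} = 79.752
Rejection region: χ² < 38.027 or χ² > 79.752
Decision: reject H₀

Answer: χ² = 30.5074, reject H₀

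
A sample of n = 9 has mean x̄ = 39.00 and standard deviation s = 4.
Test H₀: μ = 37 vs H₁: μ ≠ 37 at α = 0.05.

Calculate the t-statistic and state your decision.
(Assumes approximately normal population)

Answer: t = 1.5000, fail to reject H₀

Derivation:
df = n - 1 = 8
SE = s/√n = 4/√9 = 1.3333
t = (x̄ - μ₀)/SE = (39.00 - 37)/1.3333 = 1.5000
Critical value: t_{0.025,8} = ±2.306
p-value ≈ 0.1720
Decision: fail to reject H₀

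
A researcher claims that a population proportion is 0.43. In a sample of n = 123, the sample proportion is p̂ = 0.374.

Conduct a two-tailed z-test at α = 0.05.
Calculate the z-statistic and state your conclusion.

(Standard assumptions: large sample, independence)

Answer: z = -1.2545, fail to reject H₀

Derivation:
H₀: p = 0.43, H₁: p ≠ 0.43
Standard error: SE = √(p₀(1-p₀)/n) = √(0.43×0.57/123) = 0.044639
z-statistic: z = (p̂ - p₀)/SE = (0.374 - 0.43)/0.044639 = -1.2545
Critical value: z_0.025 = ±1.960
p-value = 0.2097
Decision: fail to reject H₀ at α = 0.05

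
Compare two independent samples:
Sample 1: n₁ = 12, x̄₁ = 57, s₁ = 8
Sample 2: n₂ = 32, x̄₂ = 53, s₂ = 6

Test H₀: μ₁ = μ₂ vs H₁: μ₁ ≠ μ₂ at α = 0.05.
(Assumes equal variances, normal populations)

Answer: t = 1.7951, fail to reject H₀

Derivation:
Pooled variance: s²_p = [11×8² + 31×6²]/(42) = 43.3333
s_p = 6.5828
SE = s_p×√(1/n₁ + 1/n₂) = 6.5828×√(1/12 + 1/32) = 2.2283
t = (x̄₁ - x̄₂)/SE = (57 - 53)/2.2283 = 1.7951
df = 42, t-critical = ±2.018
Decision: fail to reject H₀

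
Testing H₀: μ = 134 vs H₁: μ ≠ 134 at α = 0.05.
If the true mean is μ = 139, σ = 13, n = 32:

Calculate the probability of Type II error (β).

Answer: β ≈ 0.4146

Derivation:
SE = σ/√n = 13/√32 = 2.2981
Critical values: μ₀ ± z_0.025×SE = 134 ± 1.960×2.2981
Acceptance region: (129.4957, 138.5043)
Under H₁ (μ = 139): z_high = (138.5043 - 139)/2.2981 = -0.2157, z_low = (129.4957 - 139)/2.2981 = -4.1357
β = P(not reject | H₁) = Φ(-0.2157) - Φ(-4.1357) ≈ 0.4146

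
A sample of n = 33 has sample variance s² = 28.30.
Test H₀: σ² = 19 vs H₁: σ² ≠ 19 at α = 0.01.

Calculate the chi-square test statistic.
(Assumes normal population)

Answer: χ² = 47.6632, fail to reject H₀

Derivation:
df = n - 1 = 32
χ² = (n-1)s²/σ₀² = 32×28.30/19 = 47.6632
Critical values: χ²_{0.995,32} = 15.134, χ²_{0.005,32} = 56.328
Rejection region: χ² < 15.134 or χ² > 56.328
Decision: fail to reject H₀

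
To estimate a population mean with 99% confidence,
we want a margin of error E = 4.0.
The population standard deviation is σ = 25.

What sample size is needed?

Answer: n = 260

Derivation:
z_0.005 = 2.576
n = (z×σ/E)² = (2.576×25/4.0)²
n = 259.2100
Round up: n = 260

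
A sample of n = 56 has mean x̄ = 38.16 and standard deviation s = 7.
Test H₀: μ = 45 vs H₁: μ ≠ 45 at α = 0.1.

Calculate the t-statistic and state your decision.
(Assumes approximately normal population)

Answer: t = -7.3124, reject H₀

Derivation:
df = n - 1 = 55
SE = s/√n = 7/√56 = 0.9354
t = (x̄ - μ₀)/SE = (38.16 - 45)/0.9354 = -7.3124
Critical value: t_{0.05,55} = ±1.673
p-value < 0.0001
Decision: reject H₀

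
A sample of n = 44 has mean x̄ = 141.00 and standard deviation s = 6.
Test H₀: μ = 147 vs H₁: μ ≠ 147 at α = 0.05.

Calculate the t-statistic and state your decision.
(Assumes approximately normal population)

Answer: t = -6.6335, reject H₀

Derivation:
df = n - 1 = 43
SE = s/√n = 6/√44 = 0.9045
t = (x̄ - μ₀)/SE = (141.00 - 147)/0.9045 = -6.6335
Critical value: t_{0.025,43} = ±2.017
p-value < 0.0001
Decision: reject H₀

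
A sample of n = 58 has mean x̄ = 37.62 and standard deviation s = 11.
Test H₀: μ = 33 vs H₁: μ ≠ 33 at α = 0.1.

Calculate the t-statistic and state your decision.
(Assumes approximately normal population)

df = n - 1 = 57
SE = s/√n = 11/√58 = 1.4444
t = (x̄ - μ₀)/SE = (37.62 - 33)/1.4444 = 3.1986
Critical value: t_{0.05,57} = ±1.672
p-value ≈ 0.0023
Decision: reject H₀

Answer: t = 3.1986, reject H₀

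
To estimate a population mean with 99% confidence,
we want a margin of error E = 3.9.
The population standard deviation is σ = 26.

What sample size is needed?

z_0.005 = 2.576
n = (z×σ/E)² = (2.576×26/3.9)²
n = 294.9234
Round up: n = 295

Answer: n = 295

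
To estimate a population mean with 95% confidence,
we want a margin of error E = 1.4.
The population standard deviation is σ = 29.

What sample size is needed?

z_0.025 = 1.960
n = (z×σ/E)² = (1.960×29/1.4)²
n = 1648.3600
Round up: n = 1649

Answer: n = 1649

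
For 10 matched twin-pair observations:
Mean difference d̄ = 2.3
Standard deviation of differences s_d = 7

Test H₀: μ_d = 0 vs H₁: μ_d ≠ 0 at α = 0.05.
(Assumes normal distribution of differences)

df = n - 1 = 9
SE = s_d/√n = 7/√10 = 2.2136
t = d̄/SE = 2.3/2.2136 = 1.0390
Critical value: t_{0.025,9} = ±2.262
p-value ≈ 0.3259
Decision: fail to reject H₀

Answer: t = 1.0390, fail to reject H₀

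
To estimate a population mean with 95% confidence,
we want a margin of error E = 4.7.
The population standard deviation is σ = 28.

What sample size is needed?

Answer: n = 137

Derivation:
z_0.025 = 1.960
n = (z×σ/E)² = (1.960×28/4.7)²
n = 136.3429
Round up: n = 137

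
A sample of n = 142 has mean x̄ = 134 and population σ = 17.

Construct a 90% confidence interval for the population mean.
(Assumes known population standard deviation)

Answer: (131.6532, 136.3468)

Derivation:
Confidence level: 90%, α = 0.1
z_0.05 = 1.645
SE = σ/√n = 17/√142 = 1.4266
Margin of error = 1.645 × 1.4266 = 2.3468
CI: x̄ ± margin = 134 ± 2.3468
CI: (131.6532, 136.3468)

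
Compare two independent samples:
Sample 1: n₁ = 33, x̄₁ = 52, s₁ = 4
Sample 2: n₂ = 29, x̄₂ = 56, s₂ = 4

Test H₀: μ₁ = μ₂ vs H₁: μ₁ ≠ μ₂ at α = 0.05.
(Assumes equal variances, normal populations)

Answer: t = -3.9289, reject H₀

Derivation:
Pooled variance: s²_p = [32×4² + 28×4²]/(60) = 16.0000
s_p = 4.0000
SE = s_p×√(1/n₁ + 1/n₂) = 4.0000×√(1/33 + 1/29) = 1.0181
t = (x̄₁ - x̄₂)/SE = (52 - 56)/1.0181 = -3.9289
df = 60, t-critical = ±2.000
Decision: reject H₀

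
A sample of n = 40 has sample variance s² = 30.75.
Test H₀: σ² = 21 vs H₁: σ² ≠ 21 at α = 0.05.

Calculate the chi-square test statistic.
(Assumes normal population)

Answer: χ² = 57.1071, fail to reject H₀

Derivation:
df = n - 1 = 39
χ² = (n-1)s²/σ₀² = 39×30.75/21 = 57.1071
Critical values: χ²_{0.975,39} = 23.654, χ²_{0.025,39} = 58.120
Rejection region: χ² < 23.654 or χ² > 58.120
Decision: fail to reject H₀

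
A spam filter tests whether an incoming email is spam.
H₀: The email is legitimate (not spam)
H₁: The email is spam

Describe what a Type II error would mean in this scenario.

Answer: Letting a spam email through to the inbox

Derivation:
A Type I error (probability α) occurs when we reject a true H₀.
A Type II error (probability β) occurs when we fail to reject a false H₀.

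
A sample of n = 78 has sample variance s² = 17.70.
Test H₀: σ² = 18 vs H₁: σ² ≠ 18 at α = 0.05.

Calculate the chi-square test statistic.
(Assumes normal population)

Answer: χ² = 75.7167, fail to reject H₀

Derivation:
df = n - 1 = 77
χ² = (n-1)s²/σ₀² = 77×17.70/18 = 75.7167
Critical values: χ²_{0.975,77} = 54.623, χ²_{0.025,77} = 103.158
Rejection region: χ² < 54.623 or χ² > 103.158
Decision: fail to reject H₀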